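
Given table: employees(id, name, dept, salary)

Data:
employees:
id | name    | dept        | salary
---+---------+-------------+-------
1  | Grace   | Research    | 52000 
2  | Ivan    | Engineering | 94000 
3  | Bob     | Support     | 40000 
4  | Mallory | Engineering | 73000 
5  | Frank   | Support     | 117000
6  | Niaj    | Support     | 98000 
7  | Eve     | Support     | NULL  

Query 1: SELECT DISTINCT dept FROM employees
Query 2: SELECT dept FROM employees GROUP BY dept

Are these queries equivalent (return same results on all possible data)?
Yes, equivalent

Both queries return: [('Engineering',), ('Research',), ('Support',)]

Reason: Both get unique depts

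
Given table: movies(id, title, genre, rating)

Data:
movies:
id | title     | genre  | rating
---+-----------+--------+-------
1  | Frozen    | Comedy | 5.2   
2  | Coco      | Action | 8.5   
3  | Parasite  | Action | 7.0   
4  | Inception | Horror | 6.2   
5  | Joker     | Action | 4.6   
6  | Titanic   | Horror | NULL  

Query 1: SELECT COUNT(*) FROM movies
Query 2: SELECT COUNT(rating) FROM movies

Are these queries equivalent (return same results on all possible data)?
No, not equivalent

Query 1 returns: [(6,)]
Query 2 returns: [(5,)]

Reason: COUNT(*) includes NULLs, COUNT(column) excludes them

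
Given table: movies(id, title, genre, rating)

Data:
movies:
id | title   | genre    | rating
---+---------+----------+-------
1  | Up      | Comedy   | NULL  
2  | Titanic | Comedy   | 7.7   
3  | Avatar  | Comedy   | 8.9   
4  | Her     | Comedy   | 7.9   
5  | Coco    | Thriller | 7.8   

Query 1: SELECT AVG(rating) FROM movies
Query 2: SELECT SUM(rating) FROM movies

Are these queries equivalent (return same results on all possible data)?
No, not equivalent

Query 1 returns: [(8.075,)]
Query 2 returns: [(32.3,)]

Reason: AVG vs SUM give different aggregate values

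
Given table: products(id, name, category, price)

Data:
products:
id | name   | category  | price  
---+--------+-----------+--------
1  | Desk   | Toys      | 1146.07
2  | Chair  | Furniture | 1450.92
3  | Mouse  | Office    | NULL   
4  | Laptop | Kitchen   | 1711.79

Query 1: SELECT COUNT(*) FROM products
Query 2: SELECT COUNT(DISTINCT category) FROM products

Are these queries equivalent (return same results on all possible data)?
No, not equivalent

Query 1 returns: [(4,)]
Query 2 returns: [(4,)]

Reason: COUNT(*) counts rows, COUNT(DISTINCT category) counts unique categorys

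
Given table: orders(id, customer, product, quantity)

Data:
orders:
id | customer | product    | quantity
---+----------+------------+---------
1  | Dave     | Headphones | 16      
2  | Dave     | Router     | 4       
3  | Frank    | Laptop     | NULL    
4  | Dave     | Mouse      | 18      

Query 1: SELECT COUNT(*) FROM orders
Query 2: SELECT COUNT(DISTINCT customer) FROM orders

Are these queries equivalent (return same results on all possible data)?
No, not equivalent

Query 1 returns: [(4,)]
Query 2 returns: [(2,)]

Reason: COUNT(*) counts rows, COUNT(DISTINCT customer) counts unique customers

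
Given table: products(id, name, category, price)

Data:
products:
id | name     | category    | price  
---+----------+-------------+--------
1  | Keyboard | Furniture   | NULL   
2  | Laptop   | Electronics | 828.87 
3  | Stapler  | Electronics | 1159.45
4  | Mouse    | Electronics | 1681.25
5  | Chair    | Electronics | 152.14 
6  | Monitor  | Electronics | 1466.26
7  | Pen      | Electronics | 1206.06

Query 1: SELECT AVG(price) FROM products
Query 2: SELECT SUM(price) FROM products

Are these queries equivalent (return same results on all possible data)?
No, not equivalent

Query 1 returns: [(1082.3383333333334,)]
Query 2 returns: [(6494.03,)]

Reason: AVG vs SUM give different aggregate values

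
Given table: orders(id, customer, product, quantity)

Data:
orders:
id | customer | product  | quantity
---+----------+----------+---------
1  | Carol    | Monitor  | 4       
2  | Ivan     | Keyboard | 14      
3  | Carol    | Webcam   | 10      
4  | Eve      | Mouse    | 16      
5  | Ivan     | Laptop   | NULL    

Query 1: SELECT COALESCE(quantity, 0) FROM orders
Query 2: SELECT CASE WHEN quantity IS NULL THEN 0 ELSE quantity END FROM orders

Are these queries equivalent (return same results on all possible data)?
Yes, equivalent

Both queries return: [(0,), (4,), (10,), (14,), (16,)]

Reason: COALESCE vs CASE for NULL handling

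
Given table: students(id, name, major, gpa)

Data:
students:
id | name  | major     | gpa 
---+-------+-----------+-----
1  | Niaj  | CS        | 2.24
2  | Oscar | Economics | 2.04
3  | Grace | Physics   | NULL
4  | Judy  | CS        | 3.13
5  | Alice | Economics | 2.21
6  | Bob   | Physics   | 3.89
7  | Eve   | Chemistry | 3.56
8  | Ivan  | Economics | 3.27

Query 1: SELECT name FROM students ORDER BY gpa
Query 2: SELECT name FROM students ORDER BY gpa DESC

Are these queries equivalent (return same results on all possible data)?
No, not equivalent

Query 1 returns: [('Grace',), ('Oscar',), ('Alice',), ('Niaj',), ('Judy',), ('Ivan',), ('Eve',), ('Bob',)]
Query 2 returns: [('Bob',), ('Eve',), ('Ivan',), ('Judy',), ('Niaj',), ('Alice',), ('Oscar',), ('Grace',)]

Reason: ASC vs DESC gives opposite ordering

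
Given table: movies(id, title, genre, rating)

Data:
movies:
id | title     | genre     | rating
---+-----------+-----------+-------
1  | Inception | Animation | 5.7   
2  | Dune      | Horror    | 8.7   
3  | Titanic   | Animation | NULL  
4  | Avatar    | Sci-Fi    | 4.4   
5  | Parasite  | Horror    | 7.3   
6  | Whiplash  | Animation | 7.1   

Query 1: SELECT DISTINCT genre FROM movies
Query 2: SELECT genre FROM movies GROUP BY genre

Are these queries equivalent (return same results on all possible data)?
Yes, equivalent

Both queries return: [('Animation',), ('Horror',), ('Sci-Fi',)]

Reason: Both get unique genres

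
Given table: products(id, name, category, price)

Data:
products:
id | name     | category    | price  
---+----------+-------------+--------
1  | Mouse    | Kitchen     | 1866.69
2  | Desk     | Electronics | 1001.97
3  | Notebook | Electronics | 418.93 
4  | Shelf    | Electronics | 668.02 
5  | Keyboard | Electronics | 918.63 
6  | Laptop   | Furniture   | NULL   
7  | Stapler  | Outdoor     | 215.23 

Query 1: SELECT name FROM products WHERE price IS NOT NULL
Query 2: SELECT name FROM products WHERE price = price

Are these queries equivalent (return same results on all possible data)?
Yes, equivalent

Both queries return: [('Desk',), ('Keyboard',), ('Mouse',), ('Notebook',), ('Shelf',), ('Stapler',)]

Reason: IS NOT NULL vs self-equality (both exclude NULLs)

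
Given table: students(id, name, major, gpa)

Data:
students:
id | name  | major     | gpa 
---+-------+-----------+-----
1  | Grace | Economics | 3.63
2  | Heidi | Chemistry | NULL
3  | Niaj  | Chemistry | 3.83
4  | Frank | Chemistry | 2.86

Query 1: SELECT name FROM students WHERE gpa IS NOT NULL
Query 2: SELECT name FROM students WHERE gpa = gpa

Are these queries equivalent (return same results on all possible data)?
Yes, equivalent

Both queries return: [('Frank',), ('Grace',), ('Niaj',)]

Reason: IS NOT NULL vs self-equality (both exclude NULLs)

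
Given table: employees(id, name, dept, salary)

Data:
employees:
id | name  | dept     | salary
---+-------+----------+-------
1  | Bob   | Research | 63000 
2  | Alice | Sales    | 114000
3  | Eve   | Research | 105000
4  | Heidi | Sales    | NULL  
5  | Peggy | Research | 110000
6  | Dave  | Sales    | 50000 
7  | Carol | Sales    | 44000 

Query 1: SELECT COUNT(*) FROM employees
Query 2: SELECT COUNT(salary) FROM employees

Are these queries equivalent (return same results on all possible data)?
No, not equivalent

Query 1 returns: [(7,)]
Query 2 returns: [(6,)]

Reason: COUNT(*) includes NULLs, COUNT(column) excludes them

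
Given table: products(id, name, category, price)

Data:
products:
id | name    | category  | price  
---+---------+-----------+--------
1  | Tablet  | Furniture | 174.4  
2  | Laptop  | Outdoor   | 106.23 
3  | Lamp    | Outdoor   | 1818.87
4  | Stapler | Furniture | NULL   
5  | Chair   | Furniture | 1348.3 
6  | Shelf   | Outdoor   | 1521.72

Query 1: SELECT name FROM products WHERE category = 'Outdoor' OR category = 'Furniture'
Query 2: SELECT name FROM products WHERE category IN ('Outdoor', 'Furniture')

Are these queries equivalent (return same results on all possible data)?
Yes, equivalent

Both queries return: [('Chair',), ('Lamp',), ('Laptop',), ('Shelf',), ('Stapler',), ('Tablet',)]

Reason: OR vs IN are equivalent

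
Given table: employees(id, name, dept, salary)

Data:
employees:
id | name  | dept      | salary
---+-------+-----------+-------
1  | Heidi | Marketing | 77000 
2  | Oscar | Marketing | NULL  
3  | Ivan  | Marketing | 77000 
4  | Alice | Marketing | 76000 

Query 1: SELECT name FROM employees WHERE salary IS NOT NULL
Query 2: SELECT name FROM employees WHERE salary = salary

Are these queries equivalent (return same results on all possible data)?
Yes, equivalent

Both queries return: [('Alice',), ('Heidi',), ('Ivan',)]

Reason: IS NOT NULL vs self-equality (both exclude NULLs)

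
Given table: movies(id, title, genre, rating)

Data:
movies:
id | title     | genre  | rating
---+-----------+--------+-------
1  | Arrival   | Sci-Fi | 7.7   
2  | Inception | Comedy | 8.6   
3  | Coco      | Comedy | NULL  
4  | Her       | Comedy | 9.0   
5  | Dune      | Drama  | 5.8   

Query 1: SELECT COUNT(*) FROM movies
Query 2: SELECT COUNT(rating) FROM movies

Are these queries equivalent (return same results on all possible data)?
No, not equivalent

Query 1 returns: [(5,)]
Query 2 returns: [(4,)]

Reason: COUNT(*) includes NULLs, COUNT(column) excludes them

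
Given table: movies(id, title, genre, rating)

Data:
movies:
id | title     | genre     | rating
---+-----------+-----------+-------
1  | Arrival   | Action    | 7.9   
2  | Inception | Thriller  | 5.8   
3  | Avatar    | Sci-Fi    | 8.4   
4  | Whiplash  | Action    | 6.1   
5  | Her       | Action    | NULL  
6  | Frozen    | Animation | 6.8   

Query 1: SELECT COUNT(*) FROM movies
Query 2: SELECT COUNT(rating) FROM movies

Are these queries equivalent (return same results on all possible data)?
No, not equivalent

Query 1 returns: [(6,)]
Query 2 returns: [(5,)]

Reason: COUNT(*) includes NULLs, COUNT(column) excludes them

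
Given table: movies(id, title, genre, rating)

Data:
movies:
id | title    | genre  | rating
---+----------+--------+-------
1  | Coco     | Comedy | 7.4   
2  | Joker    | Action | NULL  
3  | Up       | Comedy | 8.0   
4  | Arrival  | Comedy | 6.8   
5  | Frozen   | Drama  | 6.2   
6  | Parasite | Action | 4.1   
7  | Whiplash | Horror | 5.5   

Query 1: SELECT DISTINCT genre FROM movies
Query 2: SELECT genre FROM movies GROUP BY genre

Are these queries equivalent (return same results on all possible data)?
Yes, equivalent

Both queries return: [('Action',), ('Comedy',), ('Drama',), ('Horror',)]

Reason: Both get unique genres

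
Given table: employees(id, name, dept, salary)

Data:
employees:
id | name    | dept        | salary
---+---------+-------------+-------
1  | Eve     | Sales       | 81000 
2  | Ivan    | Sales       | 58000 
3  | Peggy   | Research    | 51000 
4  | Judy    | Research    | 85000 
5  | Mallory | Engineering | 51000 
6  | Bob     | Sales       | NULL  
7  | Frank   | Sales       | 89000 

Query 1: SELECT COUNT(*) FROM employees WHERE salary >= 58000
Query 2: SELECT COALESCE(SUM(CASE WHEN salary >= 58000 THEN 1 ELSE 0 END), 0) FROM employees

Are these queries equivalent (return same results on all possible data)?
Yes, equivalent

Both queries return: [(4,)]

Reason: COUNT with WHERE vs conditional SUM (COALESCE handles empty-table NULL)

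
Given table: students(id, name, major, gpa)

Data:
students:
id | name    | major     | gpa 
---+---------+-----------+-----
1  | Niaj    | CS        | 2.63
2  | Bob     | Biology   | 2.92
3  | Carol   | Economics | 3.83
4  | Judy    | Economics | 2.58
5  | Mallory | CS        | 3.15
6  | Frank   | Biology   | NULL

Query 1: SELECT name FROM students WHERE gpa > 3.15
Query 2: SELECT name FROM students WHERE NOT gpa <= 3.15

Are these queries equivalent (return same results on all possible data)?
Yes, equivalent

Both queries return: [('Carol',)]

Reason: Both filter gpa > 3.15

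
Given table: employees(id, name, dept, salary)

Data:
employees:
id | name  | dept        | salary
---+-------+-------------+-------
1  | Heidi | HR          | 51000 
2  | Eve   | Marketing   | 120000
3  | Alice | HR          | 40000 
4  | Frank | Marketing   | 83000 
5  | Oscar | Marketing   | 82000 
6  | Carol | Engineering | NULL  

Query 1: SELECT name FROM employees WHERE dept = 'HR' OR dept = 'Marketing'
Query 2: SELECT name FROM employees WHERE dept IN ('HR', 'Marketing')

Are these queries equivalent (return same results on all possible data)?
Yes, equivalent

Both queries return: [('Alice',), ('Eve',), ('Frank',), ('Heidi',), ('Oscar',)]

Reason: OR vs IN are equivalent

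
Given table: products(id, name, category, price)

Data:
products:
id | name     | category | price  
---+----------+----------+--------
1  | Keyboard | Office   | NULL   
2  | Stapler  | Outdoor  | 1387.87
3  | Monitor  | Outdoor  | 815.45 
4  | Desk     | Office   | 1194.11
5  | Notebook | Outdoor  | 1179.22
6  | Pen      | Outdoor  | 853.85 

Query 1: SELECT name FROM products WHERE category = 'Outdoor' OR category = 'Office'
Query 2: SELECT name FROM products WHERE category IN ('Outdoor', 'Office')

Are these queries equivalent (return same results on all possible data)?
Yes, equivalent

Both queries return: [('Desk',), ('Keyboard',), ('Monitor',), ('Notebook',), ('Pen',), ('Stapler',)]

Reason: OR vs IN are equivalent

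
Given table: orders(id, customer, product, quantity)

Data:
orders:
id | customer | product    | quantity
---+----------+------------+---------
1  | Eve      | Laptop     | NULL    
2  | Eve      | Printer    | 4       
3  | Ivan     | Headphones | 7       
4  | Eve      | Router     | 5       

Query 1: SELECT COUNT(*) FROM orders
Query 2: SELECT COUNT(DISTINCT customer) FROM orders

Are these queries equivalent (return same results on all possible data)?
No, not equivalent

Query 1 returns: [(4,)]
Query 2 returns: [(2,)]

Reason: COUNT(*) counts rows, COUNT(DISTINCT customer) counts unique customers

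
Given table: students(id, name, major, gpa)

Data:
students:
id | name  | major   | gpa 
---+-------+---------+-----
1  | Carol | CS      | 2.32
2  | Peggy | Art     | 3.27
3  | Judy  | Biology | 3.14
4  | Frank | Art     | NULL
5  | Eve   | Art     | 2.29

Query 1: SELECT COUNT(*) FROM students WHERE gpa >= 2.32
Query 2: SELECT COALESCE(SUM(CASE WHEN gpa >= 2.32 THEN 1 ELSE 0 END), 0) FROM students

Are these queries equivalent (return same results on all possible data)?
Yes, equivalent

Both queries return: [(3,)]

Reason: COUNT with WHERE vs conditional SUM (COALESCE handles empty-table NULL)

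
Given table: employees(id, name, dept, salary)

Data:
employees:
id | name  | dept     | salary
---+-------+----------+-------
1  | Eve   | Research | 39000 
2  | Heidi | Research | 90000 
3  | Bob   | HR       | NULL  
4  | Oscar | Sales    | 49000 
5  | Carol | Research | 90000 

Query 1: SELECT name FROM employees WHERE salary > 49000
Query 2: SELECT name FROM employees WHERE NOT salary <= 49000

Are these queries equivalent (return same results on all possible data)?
Yes, equivalent

Both queries return: [('Carol',), ('Heidi',)]

Reason: Both filter salary > 49000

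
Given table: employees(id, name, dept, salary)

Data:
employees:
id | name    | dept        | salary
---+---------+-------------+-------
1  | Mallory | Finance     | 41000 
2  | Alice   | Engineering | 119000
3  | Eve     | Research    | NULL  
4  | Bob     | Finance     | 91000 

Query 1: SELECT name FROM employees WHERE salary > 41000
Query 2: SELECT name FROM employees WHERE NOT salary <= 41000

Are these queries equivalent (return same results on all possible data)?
Yes, equivalent

Both queries return: [('Alice',), ('Bob',)]

Reason: Both filter salary > 41000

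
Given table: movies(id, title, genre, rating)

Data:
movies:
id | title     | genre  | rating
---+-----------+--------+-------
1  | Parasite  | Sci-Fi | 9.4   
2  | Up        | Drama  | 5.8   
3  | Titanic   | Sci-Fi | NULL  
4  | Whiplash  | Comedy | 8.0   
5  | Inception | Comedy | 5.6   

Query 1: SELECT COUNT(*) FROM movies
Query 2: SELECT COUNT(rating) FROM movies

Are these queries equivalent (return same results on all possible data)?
No, not equivalent

Query 1 returns: [(5,)]
Query 2 returns: [(4,)]

Reason: COUNT(*) includes NULLs, COUNT(column) excludes them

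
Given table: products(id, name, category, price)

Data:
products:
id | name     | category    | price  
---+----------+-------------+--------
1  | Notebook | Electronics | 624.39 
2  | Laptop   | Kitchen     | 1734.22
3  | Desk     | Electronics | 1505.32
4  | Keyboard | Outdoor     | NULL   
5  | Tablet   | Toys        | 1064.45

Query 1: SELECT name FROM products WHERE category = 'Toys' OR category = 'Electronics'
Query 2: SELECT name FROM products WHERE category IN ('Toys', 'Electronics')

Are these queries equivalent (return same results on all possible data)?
Yes, equivalent

Both queries return: [('Desk',), ('Notebook',), ('Tablet',)]

Reason: OR vs IN are equivalent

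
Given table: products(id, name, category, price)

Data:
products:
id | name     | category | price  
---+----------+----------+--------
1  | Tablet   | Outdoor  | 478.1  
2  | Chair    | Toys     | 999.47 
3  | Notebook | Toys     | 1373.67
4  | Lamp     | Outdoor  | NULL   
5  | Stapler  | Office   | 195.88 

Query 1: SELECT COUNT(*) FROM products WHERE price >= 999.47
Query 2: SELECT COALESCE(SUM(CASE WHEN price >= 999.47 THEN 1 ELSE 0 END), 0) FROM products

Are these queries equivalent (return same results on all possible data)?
Yes, equivalent

Both queries return: [(2,)]

Reason: COUNT with WHERE vs conditional SUM (COALESCE handles empty-table NULL)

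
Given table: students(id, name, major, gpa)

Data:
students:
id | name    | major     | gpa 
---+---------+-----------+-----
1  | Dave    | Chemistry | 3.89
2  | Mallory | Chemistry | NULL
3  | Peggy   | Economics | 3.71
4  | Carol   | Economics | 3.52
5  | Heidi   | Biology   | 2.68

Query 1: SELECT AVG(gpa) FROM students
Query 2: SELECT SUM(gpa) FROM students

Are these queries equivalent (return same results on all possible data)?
No, not equivalent

Query 1 returns: [(3.45,)]
Query 2 returns: [(13.8,)]

Reason: AVG vs SUM give different aggregate values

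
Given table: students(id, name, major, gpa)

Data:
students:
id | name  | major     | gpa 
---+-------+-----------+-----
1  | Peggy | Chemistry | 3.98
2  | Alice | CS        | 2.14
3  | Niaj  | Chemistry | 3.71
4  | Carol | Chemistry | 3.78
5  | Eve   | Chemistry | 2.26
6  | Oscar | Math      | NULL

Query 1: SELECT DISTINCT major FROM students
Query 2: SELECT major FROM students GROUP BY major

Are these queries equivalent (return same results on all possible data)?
Yes, equivalent

Both queries return: [('CS',), ('Chemistry',), ('Math',)]

Reason: Both get unique majors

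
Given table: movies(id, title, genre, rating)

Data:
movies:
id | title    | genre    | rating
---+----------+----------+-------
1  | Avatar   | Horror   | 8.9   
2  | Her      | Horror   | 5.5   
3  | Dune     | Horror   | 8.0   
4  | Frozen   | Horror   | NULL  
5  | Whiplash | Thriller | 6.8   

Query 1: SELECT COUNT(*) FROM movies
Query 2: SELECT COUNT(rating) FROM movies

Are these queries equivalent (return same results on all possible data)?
No, not equivalent

Query 1 returns: [(5,)]
Query 2 returns: [(4,)]

Reason: COUNT(*) includes NULLs, COUNT(column) excludes them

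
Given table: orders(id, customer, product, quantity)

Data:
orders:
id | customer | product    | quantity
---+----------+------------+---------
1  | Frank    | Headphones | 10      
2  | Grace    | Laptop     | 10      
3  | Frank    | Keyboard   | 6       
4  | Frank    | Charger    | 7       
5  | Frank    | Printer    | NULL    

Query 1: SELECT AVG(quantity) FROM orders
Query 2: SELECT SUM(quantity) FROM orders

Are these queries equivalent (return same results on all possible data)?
No, not equivalent

Query 1 returns: [(8.25,)]
Query 2 returns: [(33,)]

Reason: AVG vs SUM give different aggregate values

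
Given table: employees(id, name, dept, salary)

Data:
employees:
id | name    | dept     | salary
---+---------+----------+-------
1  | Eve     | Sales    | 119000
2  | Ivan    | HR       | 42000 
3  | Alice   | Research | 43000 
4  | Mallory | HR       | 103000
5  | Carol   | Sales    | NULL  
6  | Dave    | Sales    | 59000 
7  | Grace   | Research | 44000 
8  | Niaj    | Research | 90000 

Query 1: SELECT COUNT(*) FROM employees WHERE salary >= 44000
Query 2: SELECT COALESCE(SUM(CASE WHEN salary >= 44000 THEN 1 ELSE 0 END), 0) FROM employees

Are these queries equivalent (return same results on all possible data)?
Yes, equivalent

Both queries return: [(5,)]

Reason: COUNT with WHERE vs conditional SUM (COALESCE handles empty-table NULL)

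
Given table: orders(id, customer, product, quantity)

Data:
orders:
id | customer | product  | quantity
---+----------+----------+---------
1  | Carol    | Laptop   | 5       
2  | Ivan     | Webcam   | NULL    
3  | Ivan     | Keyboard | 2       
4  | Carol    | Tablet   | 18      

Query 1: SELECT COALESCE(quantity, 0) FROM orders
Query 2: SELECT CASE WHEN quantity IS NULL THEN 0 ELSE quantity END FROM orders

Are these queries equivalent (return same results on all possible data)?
Yes, equivalent

Both queries return: [(0,), (2,), (5,), (18,)]

Reason: COALESCE vs CASE for NULL handling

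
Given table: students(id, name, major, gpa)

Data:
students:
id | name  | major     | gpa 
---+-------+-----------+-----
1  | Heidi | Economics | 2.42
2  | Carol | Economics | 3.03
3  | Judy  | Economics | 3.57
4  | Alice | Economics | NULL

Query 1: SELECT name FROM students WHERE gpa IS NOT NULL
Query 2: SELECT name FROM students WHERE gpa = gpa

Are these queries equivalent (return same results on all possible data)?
Yes, equivalent

Both queries return: [('Carol',), ('Heidi',), ('Judy',)]

Reason: IS NOT NULL vs self-equality (both exclude NULLs)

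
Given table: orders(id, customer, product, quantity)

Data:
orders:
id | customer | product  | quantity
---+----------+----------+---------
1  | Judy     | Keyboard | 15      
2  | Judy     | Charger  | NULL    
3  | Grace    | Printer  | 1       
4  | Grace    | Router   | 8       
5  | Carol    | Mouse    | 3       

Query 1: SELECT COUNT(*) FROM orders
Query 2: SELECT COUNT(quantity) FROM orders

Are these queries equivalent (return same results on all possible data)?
No, not equivalent

Query 1 returns: [(5,)]
Query 2 returns: [(4,)]

Reason: COUNT(*) includes NULLs, COUNT(column) excludes them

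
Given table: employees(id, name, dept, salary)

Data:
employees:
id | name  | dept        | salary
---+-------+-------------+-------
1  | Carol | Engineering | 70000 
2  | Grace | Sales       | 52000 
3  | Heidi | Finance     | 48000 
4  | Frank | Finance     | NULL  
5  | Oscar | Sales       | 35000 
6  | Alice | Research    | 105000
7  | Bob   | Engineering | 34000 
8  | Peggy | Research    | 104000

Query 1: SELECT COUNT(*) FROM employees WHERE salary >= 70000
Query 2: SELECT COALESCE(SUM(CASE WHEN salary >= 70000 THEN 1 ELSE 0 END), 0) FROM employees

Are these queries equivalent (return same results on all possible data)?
Yes, equivalent

Both queries return: [(3,)]

Reason: COUNT with WHERE vs conditional SUM (COALESCE handles empty-table NULL)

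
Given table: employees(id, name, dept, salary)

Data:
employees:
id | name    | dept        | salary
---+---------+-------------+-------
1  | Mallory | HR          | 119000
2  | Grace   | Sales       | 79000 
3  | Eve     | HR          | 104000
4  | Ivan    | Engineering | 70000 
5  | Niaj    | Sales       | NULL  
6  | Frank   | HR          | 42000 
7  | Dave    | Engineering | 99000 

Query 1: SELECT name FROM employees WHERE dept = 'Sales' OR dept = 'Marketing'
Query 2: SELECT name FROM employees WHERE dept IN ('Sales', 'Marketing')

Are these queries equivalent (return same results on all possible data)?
Yes, equivalent

Both queries return: [('Grace',), ('Niaj',)]

Reason: OR vs IN are equivalent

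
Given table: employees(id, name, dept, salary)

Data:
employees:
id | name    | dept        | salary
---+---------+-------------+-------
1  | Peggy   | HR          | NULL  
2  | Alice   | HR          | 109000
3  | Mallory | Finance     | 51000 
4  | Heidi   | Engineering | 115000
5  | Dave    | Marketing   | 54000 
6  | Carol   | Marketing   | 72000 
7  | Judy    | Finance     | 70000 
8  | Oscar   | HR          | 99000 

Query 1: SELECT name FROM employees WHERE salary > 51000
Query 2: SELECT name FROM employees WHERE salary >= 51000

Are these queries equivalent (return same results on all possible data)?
No, not equivalent

Query 1 returns: [('Alice',), ('Heidi',), ('Dave',), ('Carol',), ('Judy',), ('Oscar',)]
Query 2 returns: [('Alice',), ('Mallory',), ('Heidi',), ('Dave',), ('Carol',), ('Judy',), ('Oscar',)]

Reason: > vs >= gives different results when salary = 51000 exists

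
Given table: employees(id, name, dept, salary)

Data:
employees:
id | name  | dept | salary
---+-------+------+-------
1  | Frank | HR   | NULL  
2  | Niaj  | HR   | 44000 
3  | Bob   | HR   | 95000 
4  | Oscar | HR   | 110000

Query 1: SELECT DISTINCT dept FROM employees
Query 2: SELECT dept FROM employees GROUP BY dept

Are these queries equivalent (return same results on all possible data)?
Yes, equivalent

Both queries return: [('HR',)]

Reason: Both get unique depts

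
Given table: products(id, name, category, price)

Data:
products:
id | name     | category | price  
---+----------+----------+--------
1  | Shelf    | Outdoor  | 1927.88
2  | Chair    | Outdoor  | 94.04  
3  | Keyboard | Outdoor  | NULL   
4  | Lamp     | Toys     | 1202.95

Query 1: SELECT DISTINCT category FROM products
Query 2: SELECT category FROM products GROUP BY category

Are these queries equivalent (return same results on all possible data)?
Yes, equivalent

Both queries return: [('Outdoor',), ('Toys',)]

Reason: Both get unique categorys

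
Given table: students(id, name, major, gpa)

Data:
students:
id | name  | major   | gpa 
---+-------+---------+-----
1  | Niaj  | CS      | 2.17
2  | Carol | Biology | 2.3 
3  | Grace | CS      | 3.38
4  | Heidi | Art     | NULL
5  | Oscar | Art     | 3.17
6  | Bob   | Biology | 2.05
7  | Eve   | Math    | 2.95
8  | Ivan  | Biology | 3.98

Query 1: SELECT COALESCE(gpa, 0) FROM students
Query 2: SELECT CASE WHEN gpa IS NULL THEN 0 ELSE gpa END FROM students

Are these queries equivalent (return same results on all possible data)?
Yes, equivalent

Both queries return: [(0,), (2.05,), (2.17,), (2.3,), (2.95,), (3.17,), (3.38,), (3.98,)]

Reason: COALESCE vs CASE for NULL handling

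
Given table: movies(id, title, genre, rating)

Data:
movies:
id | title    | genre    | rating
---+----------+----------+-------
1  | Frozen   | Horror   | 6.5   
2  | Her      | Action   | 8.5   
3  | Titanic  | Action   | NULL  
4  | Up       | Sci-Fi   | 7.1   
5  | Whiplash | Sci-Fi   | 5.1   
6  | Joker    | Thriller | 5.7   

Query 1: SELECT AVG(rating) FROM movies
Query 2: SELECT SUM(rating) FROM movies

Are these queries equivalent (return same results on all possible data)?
No, not equivalent

Query 1 returns: [(6.58,)]
Query 2 returns: [(32.9,)]

Reason: AVG vs SUM give different aggregate values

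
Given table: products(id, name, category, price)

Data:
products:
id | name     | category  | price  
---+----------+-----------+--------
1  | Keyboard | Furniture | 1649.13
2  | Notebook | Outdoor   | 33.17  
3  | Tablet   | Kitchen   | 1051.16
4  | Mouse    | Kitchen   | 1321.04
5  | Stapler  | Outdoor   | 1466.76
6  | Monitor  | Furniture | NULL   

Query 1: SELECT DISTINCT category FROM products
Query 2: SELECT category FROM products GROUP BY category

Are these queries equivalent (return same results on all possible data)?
Yes, equivalent

Both queries return: [('Furniture',), ('Kitchen',), ('Outdoor',)]

Reason: Both get unique categorys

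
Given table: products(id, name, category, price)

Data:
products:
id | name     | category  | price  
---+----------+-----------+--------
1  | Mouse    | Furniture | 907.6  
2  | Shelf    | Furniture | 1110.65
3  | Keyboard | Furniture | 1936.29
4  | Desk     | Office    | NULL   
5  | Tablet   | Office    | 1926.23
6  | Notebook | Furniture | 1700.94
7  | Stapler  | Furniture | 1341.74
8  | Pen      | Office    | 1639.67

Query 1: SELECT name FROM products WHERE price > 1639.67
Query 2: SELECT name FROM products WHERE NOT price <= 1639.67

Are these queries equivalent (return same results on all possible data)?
Yes, equivalent

Both queries return: [('Keyboard',), ('Notebook',), ('Tablet',)]

Reason: Both filter price > 1639.67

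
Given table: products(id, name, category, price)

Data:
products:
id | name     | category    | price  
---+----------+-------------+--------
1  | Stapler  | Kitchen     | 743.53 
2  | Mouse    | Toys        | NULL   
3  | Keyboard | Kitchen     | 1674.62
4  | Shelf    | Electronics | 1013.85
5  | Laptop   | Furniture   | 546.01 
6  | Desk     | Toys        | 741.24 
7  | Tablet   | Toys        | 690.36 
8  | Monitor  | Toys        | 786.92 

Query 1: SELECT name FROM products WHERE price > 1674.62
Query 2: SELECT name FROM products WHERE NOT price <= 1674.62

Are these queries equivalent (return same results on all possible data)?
Yes, equivalent

Both queries return: []

Reason: Both filter price > 1674.62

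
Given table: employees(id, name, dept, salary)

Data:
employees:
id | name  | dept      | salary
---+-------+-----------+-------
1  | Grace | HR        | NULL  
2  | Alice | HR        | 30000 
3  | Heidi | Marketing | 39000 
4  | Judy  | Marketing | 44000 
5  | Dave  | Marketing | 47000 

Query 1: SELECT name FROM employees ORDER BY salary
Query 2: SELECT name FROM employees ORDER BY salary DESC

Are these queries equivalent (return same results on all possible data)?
No, not equivalent

Query 1 returns: [('Grace',), ('Alice',), ('Heidi',), ('Judy',), ('Dave',)]
Query 2 returns: [('Dave',), ('Judy',), ('Heidi',), ('Alice',), ('Grace',)]

Reason: ASC vs DESC gives opposite ordering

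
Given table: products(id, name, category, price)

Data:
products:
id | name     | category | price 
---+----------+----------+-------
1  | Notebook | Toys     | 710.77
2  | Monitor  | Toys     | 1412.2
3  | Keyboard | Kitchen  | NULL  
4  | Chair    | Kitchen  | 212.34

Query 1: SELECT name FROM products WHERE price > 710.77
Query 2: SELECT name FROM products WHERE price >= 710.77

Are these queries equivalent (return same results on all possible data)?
No, not equivalent

Query 1 returns: [('Monitor',)]
Query 2 returns: [('Notebook',), ('Monitor',)]

Reason: > vs >= gives different results when price = 710.77 exists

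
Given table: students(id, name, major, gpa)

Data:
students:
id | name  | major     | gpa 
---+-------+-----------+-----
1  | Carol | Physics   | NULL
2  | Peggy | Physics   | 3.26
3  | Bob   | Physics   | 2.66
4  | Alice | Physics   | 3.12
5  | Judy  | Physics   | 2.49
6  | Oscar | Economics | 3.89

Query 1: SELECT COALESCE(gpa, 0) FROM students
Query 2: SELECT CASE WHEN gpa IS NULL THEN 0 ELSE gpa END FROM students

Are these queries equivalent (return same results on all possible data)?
Yes, equivalent

Both queries return: [(0,), (2.49,), (2.66,), (3.12,), (3.26,), (3.89,)]

Reason: COALESCE vs CASE for NULL handling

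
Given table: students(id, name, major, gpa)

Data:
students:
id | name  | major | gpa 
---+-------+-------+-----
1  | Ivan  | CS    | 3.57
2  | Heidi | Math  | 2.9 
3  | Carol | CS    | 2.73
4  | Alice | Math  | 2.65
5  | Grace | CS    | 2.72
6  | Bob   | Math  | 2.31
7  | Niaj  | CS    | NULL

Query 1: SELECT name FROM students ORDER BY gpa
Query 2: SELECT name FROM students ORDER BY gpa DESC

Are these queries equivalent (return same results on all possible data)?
No, not equivalent

Query 1 returns: [('Niaj',), ('Bob',), ('Alice',), ('Grace',), ('Carol',), ('Heidi',), ('Ivan',)]
Query 2 returns: [('Ivan',), ('Heidi',), ('Carol',), ('Grace',), ('Alice',), ('Bob',), ('Niaj',)]

Reason: ASC vs DESC gives opposite ordering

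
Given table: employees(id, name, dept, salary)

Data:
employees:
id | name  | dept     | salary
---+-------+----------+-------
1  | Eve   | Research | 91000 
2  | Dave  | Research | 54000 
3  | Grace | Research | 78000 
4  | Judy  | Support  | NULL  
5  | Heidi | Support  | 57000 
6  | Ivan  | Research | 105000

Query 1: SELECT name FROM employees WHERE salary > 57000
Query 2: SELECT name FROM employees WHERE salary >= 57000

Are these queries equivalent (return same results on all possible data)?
No, not equivalent

Query 1 returns: [('Eve',), ('Grace',), ('Ivan',)]
Query 2 returns: [('Eve',), ('Grace',), ('Heidi',), ('Ivan',)]

Reason: > vs >= gives different results when salary = 57000 exists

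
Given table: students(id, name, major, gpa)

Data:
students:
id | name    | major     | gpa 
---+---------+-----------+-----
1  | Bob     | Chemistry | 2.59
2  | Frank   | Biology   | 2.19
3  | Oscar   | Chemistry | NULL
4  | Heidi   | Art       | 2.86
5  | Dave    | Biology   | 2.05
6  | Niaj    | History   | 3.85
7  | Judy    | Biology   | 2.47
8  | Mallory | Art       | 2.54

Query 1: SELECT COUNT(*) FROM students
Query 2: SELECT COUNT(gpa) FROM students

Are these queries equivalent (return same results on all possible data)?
No, not equivalent

Query 1 returns: [(8,)]
Query 2 returns: [(7,)]

Reason: COUNT(*) includes NULLs, COUNT(column) excludes them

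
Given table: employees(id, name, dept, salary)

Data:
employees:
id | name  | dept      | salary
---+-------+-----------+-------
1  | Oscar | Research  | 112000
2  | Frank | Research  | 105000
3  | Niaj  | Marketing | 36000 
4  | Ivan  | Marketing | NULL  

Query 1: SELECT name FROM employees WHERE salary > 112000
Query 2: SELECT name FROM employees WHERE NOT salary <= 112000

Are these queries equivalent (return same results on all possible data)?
Yes, equivalent

Both queries return: []

Reason: Both filter salary > 112000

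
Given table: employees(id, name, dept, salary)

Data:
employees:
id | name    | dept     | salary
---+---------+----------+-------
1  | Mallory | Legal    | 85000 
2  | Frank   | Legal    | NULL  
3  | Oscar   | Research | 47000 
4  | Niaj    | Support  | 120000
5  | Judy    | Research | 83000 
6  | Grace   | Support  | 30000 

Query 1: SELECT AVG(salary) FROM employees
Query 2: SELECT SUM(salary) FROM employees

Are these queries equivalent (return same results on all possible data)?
No, not equivalent

Query 1 returns: [(73000.0,)]
Query 2 returns: [(365000,)]

Reason: AVG vs SUM give different aggregate values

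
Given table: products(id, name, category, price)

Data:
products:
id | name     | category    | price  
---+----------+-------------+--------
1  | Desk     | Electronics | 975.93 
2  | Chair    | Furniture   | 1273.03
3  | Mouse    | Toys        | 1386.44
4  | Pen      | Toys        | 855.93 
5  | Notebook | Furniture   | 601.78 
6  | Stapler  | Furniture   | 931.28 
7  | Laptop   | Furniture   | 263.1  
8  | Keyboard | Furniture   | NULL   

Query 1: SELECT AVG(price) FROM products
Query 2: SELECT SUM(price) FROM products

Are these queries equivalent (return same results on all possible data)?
No, not equivalent

Query 1 returns: [(898.2128571428572,)]
Query 2 returns: [(6287.49,)]

Reason: AVG vs SUM give different aggregate values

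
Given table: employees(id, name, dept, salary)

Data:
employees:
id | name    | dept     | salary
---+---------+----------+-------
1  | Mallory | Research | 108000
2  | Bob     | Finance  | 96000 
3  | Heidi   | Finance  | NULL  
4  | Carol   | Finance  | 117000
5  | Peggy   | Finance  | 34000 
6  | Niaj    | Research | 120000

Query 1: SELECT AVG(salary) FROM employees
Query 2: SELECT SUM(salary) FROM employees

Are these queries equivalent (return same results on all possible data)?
No, not equivalent

Query 1 returns: [(95000.0,)]
Query 2 returns: [(475000,)]

Reason: AVG vs SUM give different aggregate values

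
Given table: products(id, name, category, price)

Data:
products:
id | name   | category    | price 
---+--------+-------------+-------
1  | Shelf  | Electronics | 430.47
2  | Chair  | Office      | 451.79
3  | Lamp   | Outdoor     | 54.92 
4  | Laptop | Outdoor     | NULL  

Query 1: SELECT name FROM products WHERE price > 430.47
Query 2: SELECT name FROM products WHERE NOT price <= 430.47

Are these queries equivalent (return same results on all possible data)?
Yes, equivalent

Both queries return: [('Chair',)]

Reason: Both filter price > 430.47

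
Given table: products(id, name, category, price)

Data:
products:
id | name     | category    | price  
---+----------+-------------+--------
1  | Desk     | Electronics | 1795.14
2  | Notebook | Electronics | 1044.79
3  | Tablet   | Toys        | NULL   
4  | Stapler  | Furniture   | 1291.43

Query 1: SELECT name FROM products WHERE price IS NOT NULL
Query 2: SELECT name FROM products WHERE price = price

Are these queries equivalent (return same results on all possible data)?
Yes, equivalent

Both queries return: [('Desk',), ('Notebook',), ('Stapler',)]

Reason: IS NOT NULL vs self-equality (both exclude NULLs)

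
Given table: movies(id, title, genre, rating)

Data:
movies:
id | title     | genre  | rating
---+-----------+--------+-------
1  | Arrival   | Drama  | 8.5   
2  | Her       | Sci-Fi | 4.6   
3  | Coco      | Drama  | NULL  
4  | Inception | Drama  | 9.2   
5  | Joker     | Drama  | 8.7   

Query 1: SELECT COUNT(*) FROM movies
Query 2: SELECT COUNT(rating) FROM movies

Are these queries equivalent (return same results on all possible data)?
No, not equivalent

Query 1 returns: [(5,)]
Query 2 returns: [(4,)]

Reason: COUNT(*) includes NULLs, COUNT(column) excludes them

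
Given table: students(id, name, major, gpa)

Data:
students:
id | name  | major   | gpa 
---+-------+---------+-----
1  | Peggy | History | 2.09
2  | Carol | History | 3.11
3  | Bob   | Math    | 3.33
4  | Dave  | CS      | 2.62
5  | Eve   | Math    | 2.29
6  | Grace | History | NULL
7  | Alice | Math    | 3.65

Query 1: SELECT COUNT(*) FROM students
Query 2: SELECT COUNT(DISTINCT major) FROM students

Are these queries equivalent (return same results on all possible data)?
No, not equivalent

Query 1 returns: [(7,)]
Query 2 returns: [(3,)]

Reason: COUNT(*) counts rows, COUNT(DISTINCT major) counts unique majors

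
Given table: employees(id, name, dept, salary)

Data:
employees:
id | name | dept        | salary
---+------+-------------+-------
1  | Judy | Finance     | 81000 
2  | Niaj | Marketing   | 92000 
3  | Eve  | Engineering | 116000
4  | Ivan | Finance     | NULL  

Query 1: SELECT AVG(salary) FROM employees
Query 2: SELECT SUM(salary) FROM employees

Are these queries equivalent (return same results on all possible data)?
No, not equivalent

Query 1 returns: [(96333.33333333333,)]
Query 2 returns: [(289000,)]

Reason: AVG vs SUM give different aggregate values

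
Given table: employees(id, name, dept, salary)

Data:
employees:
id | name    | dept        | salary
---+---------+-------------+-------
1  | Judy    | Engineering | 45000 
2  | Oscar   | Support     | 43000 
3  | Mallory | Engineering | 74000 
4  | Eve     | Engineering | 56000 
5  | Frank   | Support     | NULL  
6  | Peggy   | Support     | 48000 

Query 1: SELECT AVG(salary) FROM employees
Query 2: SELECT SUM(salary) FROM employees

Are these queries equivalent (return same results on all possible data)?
No, not equivalent

Query 1 returns: [(53200.0,)]
Query 2 returns: [(266000,)]

Reason: AVG vs SUM give different aggregate values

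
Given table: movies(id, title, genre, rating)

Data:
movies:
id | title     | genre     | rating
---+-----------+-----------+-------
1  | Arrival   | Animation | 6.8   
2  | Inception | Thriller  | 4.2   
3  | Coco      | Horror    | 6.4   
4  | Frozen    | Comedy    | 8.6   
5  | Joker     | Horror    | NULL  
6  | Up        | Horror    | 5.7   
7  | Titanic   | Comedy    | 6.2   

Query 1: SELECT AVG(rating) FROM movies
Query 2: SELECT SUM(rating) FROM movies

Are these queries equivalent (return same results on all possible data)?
No, not equivalent

Query 1 returns: [(6.316666666666666,)]
Query 2 returns: [(37.9,)]

Reason: AVG vs SUM give different aggregate values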